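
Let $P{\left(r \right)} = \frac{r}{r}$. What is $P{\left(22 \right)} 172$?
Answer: $172$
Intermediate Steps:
$P{\left(r \right)} = 1$
$P{\left(22 \right)} 172 = 1 \cdot 172 = 172$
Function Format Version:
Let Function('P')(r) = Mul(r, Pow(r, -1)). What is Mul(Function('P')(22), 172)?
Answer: 172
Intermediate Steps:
Function('P')(r) = 1
Mul(Function('P')(22), 172) = Mul(1, 172) = 172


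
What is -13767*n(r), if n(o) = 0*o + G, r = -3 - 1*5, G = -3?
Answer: 41301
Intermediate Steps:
r = -8 (r = -3 - 5 = -8)
n(o) = -3 (n(o) = 0*o - 3 = 0 - 3 = -3)
-13767*n(r) = -13767*(-3) = 41301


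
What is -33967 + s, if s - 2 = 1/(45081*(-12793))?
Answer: -19588336678846/576721233 ≈ -33965.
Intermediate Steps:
s = 1153442465/576721233 (s = 2 + 1/(45081*(-12793)) = 2 + (1/45081)*(-1/12793) = 2 - 1/576721233 = 1153442465/576721233 ≈ 2.0000)
-33967 + s = -33967 + 1153442465/576721233 = -19588336678846/576721233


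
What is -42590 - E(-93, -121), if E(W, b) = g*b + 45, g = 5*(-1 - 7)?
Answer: -47475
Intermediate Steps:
g = -40 (g = 5*(-8) = -40)
E(W, b) = 45 - 40*b (E(W, b) = -40*b + 45 = 45 - 40*b)
-42590 - E(-93, -121) = -42590 - (45 - 40*(-121)) = -42590 - (45 + 4840) = -42590 - 1*4885 = -42590 - 4885 = -47475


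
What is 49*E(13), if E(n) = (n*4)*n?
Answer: 33124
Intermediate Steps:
E(n) = 4*n² (E(n) = (4*n)*n = 4*n²)
49*E(13) = 49*(4*13²) = 49*(4*169) = 49*676 = 33124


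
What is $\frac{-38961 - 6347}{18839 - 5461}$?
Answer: $- \frac{22654}{6689} \approx -3.3868$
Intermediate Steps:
$\frac{-38961 - 6347}{18839 - 5461} = - \frac{45308}{13378} = \left(-45308\right) \frac{1}{13378} = - \frac{22654}{6689}$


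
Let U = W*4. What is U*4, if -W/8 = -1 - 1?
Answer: 256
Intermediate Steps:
W = 16 (W = -8*(-1 - 1) = -8*(-2) = 16)
U = 64 (U = 16*4 = 64)
U*4 = 64*4 = 256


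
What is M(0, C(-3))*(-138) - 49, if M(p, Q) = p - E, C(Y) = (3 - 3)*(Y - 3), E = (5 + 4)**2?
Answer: 11129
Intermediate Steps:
E = 81 (E = 9**2 = 81)
C(Y) = 0 (C(Y) = 0*(-3 + Y) = 0)
M(p, Q) = -81 + p (M(p, Q) = p - 1*81 = p - 81 = -81 + p)
M(0, C(-3))*(-138) - 49 = (-81 + 0)*(-138) - 49 = -81*(-138) - 49 = 11178 - 49 = 11129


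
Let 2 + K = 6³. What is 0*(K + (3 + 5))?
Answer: 0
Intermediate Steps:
K = 214 (K = -2 + 6³ = -2 + 216 = 214)
0*(K + (3 + 5)) = 0*(214 + (3 + 5)) = 0*(214 + 8) = 0*222 = 0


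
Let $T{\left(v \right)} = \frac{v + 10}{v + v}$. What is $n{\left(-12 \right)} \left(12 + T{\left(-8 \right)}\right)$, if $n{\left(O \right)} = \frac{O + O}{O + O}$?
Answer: $\frac{95}{8} \approx 11.875$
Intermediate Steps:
$n{\left(O \right)} = 1$ ($n{\left(O \right)} = \frac{2 O}{2 O} = 2 O \frac{1}{2 O} = 1$)
$T{\left(v \right)} = \frac{10 + v}{2 v}$
$n{\left(-12 \right)} \left(12 + T{\left(-8 \right)}\right) = 1 \left(12 + \frac{10 - 8}{2 \left(-8\right)}\right) = 1 \left(12 + \frac{1}{2} \left(- \frac{1}{8}\right) 2\right) = 1 \left(12 - \frac{1}{8}\right) = 1 \cdot \frac{95}{8} = \frac{95}{8}$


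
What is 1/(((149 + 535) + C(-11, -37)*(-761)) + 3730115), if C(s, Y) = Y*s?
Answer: 1/3421072 ≈ 2.9231e-7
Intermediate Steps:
1/(((149 + 535) + C(-11, -37)*(-761)) + 3730115) = 1/(((149 + 535) - 37*(-11)*(-761)) + 3730115) = 1/((684 + 407*(-761)) + 3730115) = 1/((684 - 309727) + 3730115) = 1/(-309043 + 3730115) = 1/3421072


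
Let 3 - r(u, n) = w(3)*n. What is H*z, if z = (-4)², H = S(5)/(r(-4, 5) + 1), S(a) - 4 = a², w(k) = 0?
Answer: 116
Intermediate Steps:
S(a) = 4 + a²
r(u, n) = 3 (r(u, n) = 3 - 0*n = 3 - 1*0 = 3 + 0 = 3)
H = 29/4 (H = (4 + 5²)/(3 + 1) = (4 + 25)/4 = (¼)*29 = 29/4 ≈ 7.2500)
z = 16
H*z = (29/4)*16 = 116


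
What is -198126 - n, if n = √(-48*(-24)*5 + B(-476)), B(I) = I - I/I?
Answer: -198126 - 3*√587 ≈ -1.9820e+5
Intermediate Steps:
B(I) = -1 + I (B(I) = I - 1*1 = I - 1 = -1 + I)
n = 3*√587 (n = √(-48*(-24)*5 + (-1 - 476)) = √(1152*5 - 477) = √(5760 - 477) = √5283 = 3*√587 ≈ 72.684)
-198126 - n = -198126 - 3*√587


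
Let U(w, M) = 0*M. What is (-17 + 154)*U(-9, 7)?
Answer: 0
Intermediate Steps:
U(w, M) = 0
(-17 + 154)*U(-9, 7) = (-17 + 154)*0 = 137*0 = 0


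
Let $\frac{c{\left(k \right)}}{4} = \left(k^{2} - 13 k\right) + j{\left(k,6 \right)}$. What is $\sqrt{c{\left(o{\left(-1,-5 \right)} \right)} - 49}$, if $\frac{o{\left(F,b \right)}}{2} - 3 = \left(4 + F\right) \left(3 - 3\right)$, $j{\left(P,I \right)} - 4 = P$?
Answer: $i \sqrt{177} \approx 13.304 i$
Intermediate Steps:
$j{\left(P,I \right)} = 4 + P$
$o{\left(F,b \right)} = 6$ ($o{\left(F,b \right)} = 6 + 2 \left(4 + F\right) \left(3 - 3\right) = 6 + 2 \left(4 + F\right) 0 = 6 + 2 \cdot 0 = 6 + 0 = 6$)
$c{\left(k \right)} = 16 - 48 k + 4 k^{2}$ ($c{\left(k \right)} = 4 \left(\left(k^{2} - 13 k\right) + \left(4 + k\right)\right) = 4 \left(4 + k^{2} - 12 k\right) = 16 - 48 k + 4 k^{2}$)
$\sqrt{c{\left(o{\left(-1,-5 \right)} \right)} - 49} = \sqrt{\left(16 - 288 + 4 \cdot 6^{2}\right) - 49} = \sqrt{\left(16 - 288 + 4 \cdot 36\right) - 49} = \sqrt{\left(16 - 288 + 144\right) - 49} = \sqrt{-128 - 49} = \sqrt{-177} = i \sqrt{177}$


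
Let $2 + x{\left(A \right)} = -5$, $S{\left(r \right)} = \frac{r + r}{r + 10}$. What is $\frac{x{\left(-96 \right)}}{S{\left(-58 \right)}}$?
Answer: $- \frac{84}{29} \approx -2.8966$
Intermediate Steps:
$S{\left(r \right)} = \frac{2 r}{10 + r}$
$x{\left(A \right)} = -7$ ($x{\left(A \right)} = -2 - 5 = -7$)
$\frac{x{\left(-96 \right)}}{S{\left(-58 \right)}} = - \frac{7}{2 \left(-58\right) \frac{1}{10 - 58}} = - \frac{7}{2 \left(-58\right) \frac{1}{-48}} = - \frac{7}{2 \left(-58\right) \left(- \frac{1}{48}\right)} = - \frac{7}{\frac{29}{12}} = \left(-7\right) \frac{12}{29} = - \frac{84}{29}$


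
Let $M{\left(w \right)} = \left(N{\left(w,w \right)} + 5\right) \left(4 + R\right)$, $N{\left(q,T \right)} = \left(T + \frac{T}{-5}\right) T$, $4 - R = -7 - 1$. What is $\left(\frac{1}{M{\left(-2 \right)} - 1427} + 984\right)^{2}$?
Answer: $\frac{40644845359561}{41977441} \approx 9.6825 \cdot 10^{5}$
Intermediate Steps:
$R = 12$ ($R = 4 - \left(-7 - 1\right) = 4 - -8 = 4 + 8 = 12$)
$N{\left(q,T \right)} = \frac{4 T^{2}}{5}$ ($N{\left(q,T \right)} = \left(T + T \left(- \frac{1}{5}\right)\right) T = \left(T - \frac{T}{5}\right) T = \frac{4 T}{5} T = \frac{4 T^{2}}{5}$)
$M{\left(w \right)} = 80 + \frac{64 w^{2}}{5}$ ($M{\left(w \right)} = \left(\frac{4 w^{2}}{5} + 5\right) \left(4 + 12\right) = \left(5 + \frac{4 w^{2}}{5}\right) 16 = 80 + \frac{64 w^{2}}{5}$)
$\left(\frac{1}{M{\left(-2 \right)} - 1427} + 984\right)^{2} = \left(\frac{1}{\left(80 + \frac{64 \left(-2\right)^{2}}{5}\right) - 1427} + 984\right)^{2} = \left(\frac{1}{\left(80 + \frac{64}{5} \cdot 4\right) - 1427} + 984\right)^{2} = \left(\frac{1}{\left(80 + \frac{256}{5}\right) - 1427} + 984\right)^{2} = \left(\frac{1}{\frac{656}{5} - 1427} + 984\right)^{2} = \left(\frac{1}{- \frac{6479}{5}} + 984\right)^{2} = \left(- \frac{5}{6479} + 984\right)^{2} = \left(\frac{6375331}{6479}\right)^{2} = \frac{40644845359561}{41977441}$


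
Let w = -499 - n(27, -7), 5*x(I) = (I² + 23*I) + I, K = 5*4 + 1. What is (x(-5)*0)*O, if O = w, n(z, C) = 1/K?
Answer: 0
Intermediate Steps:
K = 21 (K = 20 + 1 = 21)
x(I) = I²/5 + 24*I/5 (x(I) = ((I² + 23*I) + I)/5 = (I² + 24*I)/5 = I²/5 + 24*I/5)
n(z, C) = 1/21
w = -10480/21 (w = -499 - 1*1/21 = -499 - 1/21 = -10480/21 ≈ -499.05)
O = -10480/21 ≈ -499.05
(x(-5)*0)*O = (((⅕)*(-5)*(24 - 5))*0)*(-10480/21) = (((⅕)*(-5)*19)*0)*(-10480/21) = -19*0*(-10480/21) = 0*(-10480/21) = 0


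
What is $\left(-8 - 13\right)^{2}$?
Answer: $441$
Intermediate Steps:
$\left(-8 - 13\right)^{2} = \left(-21\right)^{2} = 441$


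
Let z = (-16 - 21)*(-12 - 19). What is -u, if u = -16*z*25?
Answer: 458800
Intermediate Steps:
z = 1147 (z = -37*(-31) = 1147)
u = -458800 (u = -16*1147*25 = -18352*25 = -458800)
-u = -1*(-458800) = 458800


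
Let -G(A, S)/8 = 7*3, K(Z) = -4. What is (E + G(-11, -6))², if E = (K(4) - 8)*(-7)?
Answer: 7056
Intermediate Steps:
G(A, S) = -168 (G(A, S) = -56*3 = -8*21 = -168)
E = 84 (E = (-4 - 8)*(-7) = -12*(-7) = 84)
(E + G(-11, -6))² = (84 - 168)² = (-84)² = 7056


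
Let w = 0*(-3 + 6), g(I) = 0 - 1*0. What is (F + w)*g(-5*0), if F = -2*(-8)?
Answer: 0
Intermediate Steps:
g(I) = 0 (g(I) = 0 + 0 = 0)
w = 0 (w = 0*3 = 0)
F = 16
(F + w)*g(-5*0) = (16 + 0)*0 = 16*0 = 0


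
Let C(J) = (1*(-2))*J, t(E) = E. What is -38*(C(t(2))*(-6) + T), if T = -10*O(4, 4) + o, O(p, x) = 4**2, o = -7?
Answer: 5434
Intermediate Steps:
C(J) = -2*J
O(p, x) = 16
T = -167 (T = -10*16 - 7 = -160 - 7 = -167)
-38*(C(t(2))*(-6) + T) = -38*(-2*2*(-6) - 167) = -38*(-4*(-6) - 167) = -38*(24 - 167) = -38*(-143) = 5434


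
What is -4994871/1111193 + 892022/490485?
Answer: -1458700700189/545023498605 ≈ -2.6764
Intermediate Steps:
-4994871/1111193 + 892022/490485 = -1458700700189/545023498605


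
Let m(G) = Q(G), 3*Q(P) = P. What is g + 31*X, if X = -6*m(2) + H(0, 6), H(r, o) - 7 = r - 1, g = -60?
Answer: 2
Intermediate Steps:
Q(P) = P/3
H(r, o) = 6 + r (H(r, o) = 7 + (r - 1) = 7 + (-1 + r) = 6 + r)
m(G) = G/3
X = 2 (X = -2*2 + (6 + 0) = -6*⅔ + 6 = -4 + 6 = 2)
g + 31*X = -60 + 31*2 = -60 + 62 = 2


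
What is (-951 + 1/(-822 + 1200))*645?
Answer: -77287555/126 ≈ -6.1339e+5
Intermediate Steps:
(-951 + 1/(-822 + 1200))*645 = (-951 + 1/378)*645 = -359477/378*645 = -77287555/126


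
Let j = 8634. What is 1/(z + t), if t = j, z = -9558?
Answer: -1/924 ≈ -0.0010823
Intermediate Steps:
t = 8634
1/(z + t) = 1/(-9558 + 8634) = 1/(-924) = -1/924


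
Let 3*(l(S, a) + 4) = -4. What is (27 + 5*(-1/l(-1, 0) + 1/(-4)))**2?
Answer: 182329/256 ≈ 712.22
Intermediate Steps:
l(S, a) = -16/3 (l(S, a) = -4 + (1/3)*(-4) = -4 - 4/3 = -16/3)
(27 + 5*(-1/l(-1, 0) + 1/(-4)))**2 = (27 + 5*(-1/(-16/3) + 1/(-4)))**2 = (27 + 5*(-1*(-3/16) + 1*(-1/4)))**2 = (27 + 5*(3/16 - 1/4))**2 = (27 + 5*(-1/16))**2 = (27 - 5/16)**2 = (427/16)**2 = 182329/256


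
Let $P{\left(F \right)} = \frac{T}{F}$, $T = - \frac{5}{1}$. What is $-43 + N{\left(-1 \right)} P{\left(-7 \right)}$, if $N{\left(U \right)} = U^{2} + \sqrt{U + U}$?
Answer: $- \frac{296}{7} + \frac{5 i \sqrt{2}}{7} \approx -42.286 + 1.0102 i$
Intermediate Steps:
$T = -5$ ($T = \left(-5\right) 1 = -5$)
$N{\left(U \right)} = U^{2} + \sqrt{2} \sqrt{U}$ ($N{\left(U \right)} = U^{2} + \sqrt{2 U} = U^{2} + \sqrt{2} \sqrt{U}$)
$P{\left(F \right)} = - \frac{5}{F}$
$-43 + N{\left(-1 \right)} P{\left(-7 \right)} = -43 + \left(\left(-1\right)^{2} + \sqrt{2} \sqrt{-1}\right) \left(- \frac{5}{-7}\right) = -43 + \left(1 + \sqrt{2} i\right) \left(\left(-5\right) \left(- \frac{1}{7}\right)\right) = -43 + \left(1 + i \sqrt{2}\right) \frac{5}{7} = -43 + \left(\frac{5}{7} + \frac{5 i \sqrt{2}}{7}\right) = - \frac{296}{7} + \frac{5 i \sqrt{2}}{7}$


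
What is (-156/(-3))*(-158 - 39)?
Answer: -10244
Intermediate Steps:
(-156/(-3))*(-158 - 39) = -156*(-⅓)*(-197) = 52*(-197) = -10244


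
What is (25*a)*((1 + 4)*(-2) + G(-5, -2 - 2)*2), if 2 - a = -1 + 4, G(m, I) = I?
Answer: 450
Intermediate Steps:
a = -1 (a = 2 - (-1 + 4) = 2 - 1*3 = 2 - 3 = -1)
(25*a)*((1 + 4)*(-2) + G(-5, -2 - 2)*2) = (25*(-1))*((1 + 4)*(-2) + (-2 - 2)*2) = -25*(5*(-2) - 4*2) = -25*(-10 - 8) = -25*(-18) = 450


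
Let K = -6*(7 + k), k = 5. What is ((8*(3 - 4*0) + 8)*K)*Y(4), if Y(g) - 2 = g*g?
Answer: -41472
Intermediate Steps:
Y(g) = 2 + g² (Y(g) = 2 + g*g = 2 + g²)
K = -72 (K = -6*(7 + 5) = -6*12 = -72)
((8*(3 - 4*0) + 8)*K)*Y(4) = ((8*(3 - 4*0) + 8)*(-72))*(2 + 4²) = ((8*(3 + 0) + 8)*(-72))*(2 + 16) = ((8*3 + 8)*(-72))*18 = ((24 + 8)*(-72))*18 = (32*(-72))*18 = -2304*18 = -41472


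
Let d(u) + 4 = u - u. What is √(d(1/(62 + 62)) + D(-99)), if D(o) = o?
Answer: I*√103 ≈ 10.149*I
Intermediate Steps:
d(u) = -4 (d(u) = -4 + (u - u) = -4 + 0 = -4)
√(d(1/(62 + 62)) + D(-99)) = √(-4 - 99) = √(-103) = I*√103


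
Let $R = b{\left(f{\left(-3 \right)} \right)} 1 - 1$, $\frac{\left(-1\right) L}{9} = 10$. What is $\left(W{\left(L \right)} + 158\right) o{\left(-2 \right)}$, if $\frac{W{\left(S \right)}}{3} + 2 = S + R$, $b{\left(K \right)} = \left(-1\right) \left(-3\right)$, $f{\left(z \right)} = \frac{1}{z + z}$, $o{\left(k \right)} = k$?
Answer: $224$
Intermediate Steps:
$L = -90$ ($L = \left(-9\right) 10 = -90$)
$f{\left(z \right)} = \frac{1}{2 z}$
$b{\left(K \right)} = 3$
$R = 2$ ($R = 3 \cdot 1 - 1 = 3 - 1 = 2$)
$W{\left(S \right)} = 3 S$ ($W{\left(S \right)} = -6 + 3 \left(S + 2\right) = -6 + 3 \left(2 + S\right) = -6 + \left(6 + 3 S\right) = 3 S$)
$\left(W{\left(L \right)} + 158\right) o{\left(-2 \right)} = \left(3 \left(-90\right) + 158\right) \left(-2\right) = \left(-270 + 158\right) \left(-2\right) = \left(-112\right) \left(-2\right) = 224$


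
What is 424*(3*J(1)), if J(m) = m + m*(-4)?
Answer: -3816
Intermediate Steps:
J(m) = -3*m (J(m) = m - 4*m = -3*m)
424*(3*J(1)) = 424*(3*(-3*1)) = 424*(3*(-3)) = 424*(-9) = -3816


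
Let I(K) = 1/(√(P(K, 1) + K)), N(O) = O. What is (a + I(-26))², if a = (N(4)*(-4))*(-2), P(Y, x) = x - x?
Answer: (832 - I*√26)²/676 ≈ 1024.0 - 12.551*I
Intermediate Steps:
P(Y, x) = 0
I(K) = K^(-½) (I(K) = 1/(√(0 + K)) = 1/(√K) = K^(-½))
a = 32 (a = (4*(-4))*(-2) = -16*(-2) = 32)
(a + I(-26))² = (32 + (-26)^(-½))² = (32 - I*√26/26)²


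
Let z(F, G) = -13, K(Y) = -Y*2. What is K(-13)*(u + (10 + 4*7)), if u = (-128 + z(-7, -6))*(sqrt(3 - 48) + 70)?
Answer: -255632 - 10998*I*sqrt(5) ≈ -2.5563e+5 - 24592.0*I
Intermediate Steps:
K(Y) = -2*Y
u = -9870 - 423*I*sqrt(5) (u = (-128 - 13)*(sqrt(3 - 48) + 70) = -141*(sqrt(-45) + 70) = -141*(3*I*sqrt(5) + 70) = -141*(70 + 3*I*sqrt(5)) = -9870 - 423*I*sqrt(5) ≈ -9870.0 - 945.86*I)
K(-13)*(u + (10 + 4*7)) = (-2*(-13))*((-9870 - 423*I*sqrt(5)) + (10 + 4*7)) = 26*((-9870 - 423*I*sqrt(5)) + (10 + 28)) = 26*((-9870 - 423*I*sqrt(5)) + 38) = 26*(-9832 - 423*I*sqrt(5)) = -255632 - 10998*I*sqrt(5)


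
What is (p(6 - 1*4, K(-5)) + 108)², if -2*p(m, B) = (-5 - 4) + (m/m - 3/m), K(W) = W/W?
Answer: 203401/16 ≈ 12713.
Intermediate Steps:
K(W) = 1
p(m, B) = 4 + 3/(2*m) (p(m, B) = -((-5 - 4) + (m/m - 3/m))/2 = -(-9 + (1 - 3/m))/2 = -(-8 - 3/m)/2 = 4 + 3/(2*m))
(p(6 - 1*4, K(-5)) + 108)² = ((4 + 3/(2*(6 - 1*4))) + 108)² = ((4 + 3/(2*(6 - 4))) + 108)² = ((4 + (3/2)/2) + 108)² = ((4 + (3/2)*(½)) + 108)² = ((4 + ¾) + 108)² = (19/4 + 108)² = (451/4)² = 203401/16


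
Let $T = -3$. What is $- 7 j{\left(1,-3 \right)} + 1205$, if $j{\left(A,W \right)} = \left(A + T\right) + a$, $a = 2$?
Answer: $1205$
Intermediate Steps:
$j{\left(A,W \right)} = -1 + A$ ($j{\left(A,W \right)} = \left(A - 3\right) + 2 = \left(-3 + A\right) + 2 = -1 + A$)
$- 7 j{\left(1,-3 \right)} + 1205 = - 7 \left(-1 + 1\right) + 1205 = \left(-7\right) 0 + 1205 = 0 + 1205 = 1205$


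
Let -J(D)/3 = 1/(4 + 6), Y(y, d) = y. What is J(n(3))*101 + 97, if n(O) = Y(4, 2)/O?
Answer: 667/10 ≈ 66.700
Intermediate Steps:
n(O) = 4/O
J(D) = -3/10 (J(D) = -3/(4 + 6) = -3/10)
J(n(3))*101 + 97 = -3/10*101 + 97 = -303/10 + 97 = 667/10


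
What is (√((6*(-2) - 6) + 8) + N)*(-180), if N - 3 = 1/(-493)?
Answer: -266040/493 - 180*I*√10 ≈ -539.63 - 569.21*I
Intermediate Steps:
N = 1478/493 (N = 3 + 1/(-493) = 3 - 1/493 = 1478/493 ≈ 2.9980)
(√((6*(-2) - 6) + 8) + N)*(-180) = (√((6*(-2) - 6) + 8) + 1478/493)*(-180) = (√((-12 - 6) + 8) + 1478/493)*(-180) = (√(-18 + 8) + 1478/493)*(-180) = (√(-10) + 1478/493)*(-180) = (I*√10 + 1478/493)*(-180) = (1478/493 + I*√10)*(-180) = -266040/493 - 180*I*√10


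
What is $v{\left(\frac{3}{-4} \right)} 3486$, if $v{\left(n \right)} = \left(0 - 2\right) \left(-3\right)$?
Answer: $20916$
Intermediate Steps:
$v{\left(n \right)} = 6$ ($v{\left(n \right)} = \left(-2\right) \left(-3\right) = 6$)
$v{\left(\frac{3}{-4} \right)} 3486 = 6 \cdot 3486 = 20916$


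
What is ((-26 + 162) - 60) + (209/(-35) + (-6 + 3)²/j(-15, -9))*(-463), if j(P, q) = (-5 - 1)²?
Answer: 381503/140 ≈ 2725.0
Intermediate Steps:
j(P, q) = 36 (j(P, q) = (-6)² = 36)
((-26 + 162) - 60) + (209/(-35) + (-6 + 3)²/j(-15, -9))*(-463) = ((-26 + 162) - 60) + (209/(-35) + (-6 + 3)²/36)*(-463) = (136 - 60) + (209*(-1/35) + (-3)²*(1/36))*(-463) = 76 + (-209/35 + 9*(1/36))*(-463) = 76 + (-209/35 + ¼)*(-463) = 76 - 801/140*(-463) = 76 + 370863/140 = 381503/140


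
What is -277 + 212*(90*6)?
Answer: 114203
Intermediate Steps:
-277 + 212*(90*6) = -277 + 212*540 = -277 + 114480 = 114203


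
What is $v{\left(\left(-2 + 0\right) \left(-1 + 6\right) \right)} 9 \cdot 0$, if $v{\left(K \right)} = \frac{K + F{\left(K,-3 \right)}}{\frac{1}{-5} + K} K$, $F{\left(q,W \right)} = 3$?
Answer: $0$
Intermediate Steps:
$v{\left(K \right)} = \frac{K \left(3 + K\right)}{- \frac{1}{5} + K}$ ($v{\left(K \right)} = \frac{K + 3}{\frac{1}{-5} + K} K = \frac{3 + K}{- \frac{1}{5} + K} K = \frac{K \left(3 + K\right)}{- \frac{1}{5} + K}$)
$v{\left(\left(-2 + 0\right) \left(-1 + 6\right) \right)} 9 \cdot 0 = \frac{5 \left(-2 + 0\right) \left(-1 + 6\right) \left(3 + \left(-2 + 0\right) \left(-1 + 6\right)\right)}{-1 + 5 \left(-2 + 0\right) \left(-1 + 6\right)} 9 \cdot 0 = \frac{5 \left(\left(-2\right) 5\right) \left(3 - 10\right)}{-1 + 5 \left(\left(-2\right) 5\right)} 9 \cdot 0 = 5 \left(-10\right) \frac{1}{-1 + 5 \left(-10\right)} \left(3 - 10\right) 9 \cdot 0 = 5 \left(-10\right) \frac{1}{-1 - 50} \left(-7\right) 9 \cdot 0 = 5 \left(-10\right) \frac{1}{-51} \left(-7\right) 9 \cdot 0 = 5 \left(-10\right) \left(- \frac{1}{51}\right) \left(-7\right) 9 \cdot 0 = \left(- \frac{350}{51}\right) 9 \cdot 0 = \left(- \frac{1050}{17}\right) 0 = 0$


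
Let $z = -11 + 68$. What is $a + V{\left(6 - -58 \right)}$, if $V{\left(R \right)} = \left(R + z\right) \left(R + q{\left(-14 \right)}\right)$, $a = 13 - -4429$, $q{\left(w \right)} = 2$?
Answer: $12428$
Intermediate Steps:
$z = 57$
$a = 4442$ ($a = 13 + 4429 = 4442$)
$V{\left(R \right)} = \left(2 + R\right) \left(57 + R\right)$ ($V{\left(R \right)} = \left(R + 57\right) \left(R + 2\right) = \left(57 + R\right) \left(2 + R\right) = \left(2 + R\right) \left(57 + R\right)$)
$a + V{\left(6 - -58 \right)} = 4442 + \left(114 + \left(6 - -58\right)^{2} + 59 \left(6 - -58\right)\right) = 4442 + \left(114 + \left(6 + 58\right)^{2} + 59 \left(6 + 58\right)\right) = 4442 + \left(114 + 64^{2} + 59 \cdot 64\right) = 4442 + \left(114 + 4096 + 3776\right) = 4442 + 7986 = 12428$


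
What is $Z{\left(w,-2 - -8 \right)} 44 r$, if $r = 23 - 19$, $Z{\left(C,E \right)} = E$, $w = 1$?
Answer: $1056$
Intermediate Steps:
$r = 4$ ($r = 23 - 19 = 4$)
$Z{\left(w,-2 - -8 \right)} 44 r = \left(-2 - -8\right) 44 \cdot 4 = \left(-2 + 8\right) 44 \cdot 4 = 6 \cdot 44 \cdot 4 = 264 \cdot 4 = 1056$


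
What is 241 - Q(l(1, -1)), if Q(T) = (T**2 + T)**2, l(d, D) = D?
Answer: 241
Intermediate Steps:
Q(T) = (T + T**2)**2
241 - Q(l(1, -1)) = 241 - (-1)**2*(1 - 1)**2 = 241 - 0**2 = 241 - 0 = 241 - 1*0 = 241 + 0 = 241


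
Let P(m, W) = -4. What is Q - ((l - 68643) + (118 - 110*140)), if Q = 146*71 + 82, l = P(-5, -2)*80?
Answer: 94693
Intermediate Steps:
l = -320 (l = -4*80 = -320)
Q = 10448 (Q = 10366 + 82 = 10448)
Q - ((l - 68643) + (118 - 110*140)) = 10448 - ((-320 - 68643) + (118 - 110*140)) = 10448 - (-68963 + (118 - 15400)) = 10448 - (-68963 - 15282) = 10448 - 1*(-84245) = 10448 + 84245 = 94693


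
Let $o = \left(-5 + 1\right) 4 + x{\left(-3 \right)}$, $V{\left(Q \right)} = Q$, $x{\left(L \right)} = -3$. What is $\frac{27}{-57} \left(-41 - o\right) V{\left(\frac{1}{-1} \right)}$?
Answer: $- \frac{198}{19} \approx -10.421$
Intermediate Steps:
$o = -19$ ($o = \left(-5 + 1\right) 4 - 3 = \left(-4\right) 4 - 3 = -16 - 3 = -19$)
$\frac{27}{-57} \left(-41 - o\right) V{\left(\frac{1}{-1} \right)} = \frac{\frac{27}{-57} \left(-41 - -19\right)}{-1} = 27 \left(- \frac{1}{57}\right) \left(-41 + 19\right) \left(-1\right) = \left(- \frac{9}{19}\right) \left(-22\right) \left(-1\right) = \frac{198}{19} \left(-1\right) = - \frac{198}{19}$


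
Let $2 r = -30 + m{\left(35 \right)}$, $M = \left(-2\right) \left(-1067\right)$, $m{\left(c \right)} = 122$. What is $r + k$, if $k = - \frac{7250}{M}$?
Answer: $\frac{45457}{1067} \approx 42.603$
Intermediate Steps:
$M = 2134$
$k = - \frac{3625}{1067}$ ($k = - \frac{7250}{2134} = \left(-7250\right) \frac{1}{2134} = - \frac{3625}{1067} \approx -3.3974$)
$r = 46$ ($r = \frac{-30 + 122}{2} = \frac{1}{2} \cdot 92 = 46$)
$r + k = 46 - \frac{3625}{1067} = \frac{45457}{1067}$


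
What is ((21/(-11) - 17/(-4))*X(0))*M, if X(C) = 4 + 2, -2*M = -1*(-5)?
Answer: -1545/44 ≈ -35.114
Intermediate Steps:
M = -5/2 (M = -(-1)*(-5)/2 = -½*5 = -5/2 ≈ -2.5000)
X(C) = 6
((21/(-11) - 17/(-4))*X(0))*M = ((21/(-11) - 17/(-4))*6)*(-5/2) = ((21*(-1/11) - 17*(-¼))*6)*(-5/2) = ((-21/11 + 17/4)*6)*(-5/2) = ((103/44)*6)*(-5/2) = (309/22)*(-5/2) = -1545/44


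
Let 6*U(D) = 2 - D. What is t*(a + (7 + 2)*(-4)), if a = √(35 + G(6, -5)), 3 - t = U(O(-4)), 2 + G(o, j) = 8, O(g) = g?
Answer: -72 + 2*√41 ≈ -59.194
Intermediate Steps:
G(o, j) = 6 (G(o, j) = -2 + 8 = 6)
U(D) = ⅓ - D/6 (U(D) = (2 - D)/6 = ⅓ - D/6)
t = 2 (t = 3 - (⅓ - ⅙*(-4)) = 3 - (⅓ + ⅔) = 3 - 1*1 = 3 - 1 = 2)
a = √41 (a = √(35 + 6) = √41 ≈ 6.4031)
t*(a + (7 + 2)*(-4)) = 2*(√41 + (7 + 2)*(-4)) = 2*(√41 + 9*(-4)) = 2*(√41 - 36) = 2*(-36 + √41) = -72 + 2*√41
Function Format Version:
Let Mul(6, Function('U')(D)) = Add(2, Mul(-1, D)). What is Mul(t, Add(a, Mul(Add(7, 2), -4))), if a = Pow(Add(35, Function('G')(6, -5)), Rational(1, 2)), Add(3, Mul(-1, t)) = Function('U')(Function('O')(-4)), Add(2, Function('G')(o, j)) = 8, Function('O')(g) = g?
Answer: Add(-72, Mul(2, Pow(41, Rational(1, 2)))) ≈ -59.194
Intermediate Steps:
Function('G')(o, j) = 6 (Function('G')(o, j) = Add(-2, 8) = 6)
Function('U')(D) = Add(Rational(1, 3), Mul(Rational(-1, 6), D)) (Function('U')(D) = Mul(Rational(1, 6), Add(2, Mul(-1, D))) = Add(Rational(1, 3), Mul(Rational(-1, 6), D)))
t = 2 (t = Add(3, Mul(-1, Add(Rational(1, 3), Mul(Rational(-1, 6), -4)))) = Add(3, Mul(-1, Add(Rational(1, 3), Rational(2, 3)))) = Add(3, Mul(-1, 1)) = Add(3, -1) = 2)
a = Pow(41, Rational(1, 2)) (a = Pow(Add(35, 6), Rational(1, 2)) = Pow(41, Rational(1, 2)) ≈ 6.4031)
Mul(t, Add(a, Mul(Add(7, 2), -4))) = Mul(2, Add(Pow(41, Rational(1, 2)), Mul(Add(7, 2), -4))) = Mul(2, Add(Pow(41, Rational(1, 2)), Mul(9, -4))) = Mul(2, Add(Pow(41, Rational(1, 2)), -36)) = Mul(2, Add(-36, Pow(41, Rational(1, 2)))) = Add(-72, Mul(2, Pow(41, Rational(1, 2))))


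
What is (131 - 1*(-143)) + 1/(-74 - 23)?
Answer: 26577/97 ≈ 273.99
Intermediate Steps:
(131 - 1*(-143)) + 1/(-74 - 23) = (131 + 143) + 1/(-97) = 274 - 1/97 = 26577/97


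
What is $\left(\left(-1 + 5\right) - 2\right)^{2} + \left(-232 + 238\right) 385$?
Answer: $2314$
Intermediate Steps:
$\left(\left(-1 + 5\right) - 2\right)^{2} + \left(-232 + 238\right) 385 = \left(4 - 2\right)^{2} + 6 \cdot 385 = 2^{2} + 2310 = 4 + 2310 = 2314$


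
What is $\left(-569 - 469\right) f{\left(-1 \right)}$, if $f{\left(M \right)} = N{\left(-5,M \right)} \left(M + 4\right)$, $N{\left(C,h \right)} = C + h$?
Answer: $18684$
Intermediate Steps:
$f{\left(M \right)} = \left(-5 + M\right) \left(4 + M\right)$ ($f{\left(M \right)} = \left(-5 + M\right) \left(M + 4\right) = \left(-5 + M\right) \left(4 + M\right)$)
$\left(-569 - 469\right) f{\left(-1 \right)} = \left(-569 - 469\right) \left(-5 - 1\right) \left(4 - 1\right) = - 1038 \left(\left(-6\right) 3\right) = \left(-1038\right) \left(-18\right) = 18684$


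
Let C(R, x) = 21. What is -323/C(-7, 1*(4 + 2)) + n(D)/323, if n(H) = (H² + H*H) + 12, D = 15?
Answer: -94627/6783 ≈ -13.951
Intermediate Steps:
n(H) = 12 + 2*H² (n(H) = (H² + H²) + 12 = 2*H² + 12 = 12 + 2*H²)
-323/C(-7, 1*(4 + 2)) + n(D)/323 = -323/21 + (12 + 2*15²)/323 = -323*1/21 + (12 + 2*225)*(1/323) = -323/21 + (12 + 450)*(1/323) = -323/21 + 462*(1/323) = -323/21 + 462/323 = -94627/6783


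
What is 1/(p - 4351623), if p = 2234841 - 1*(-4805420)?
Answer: 1/2688638 ≈ 3.7194e-7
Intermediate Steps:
p = 7040261 (p = 2234841 + 4805420 = 7040261)
1/(p - 4351623) = 1/(7040261 - 4351623) = 1/2688638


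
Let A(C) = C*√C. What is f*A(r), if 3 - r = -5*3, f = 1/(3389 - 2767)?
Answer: 27*√2/311 ≈ 0.12278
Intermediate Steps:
f = 1/622 ≈ 0.0016077
r = 18 (r = 3 - (-5)*3 = 3 - 1*(-15) = 3 + 15 = 18)
A(C) = C^(3/2)
f*A(r) = 18^(3/2)/622 = (54*√2)/622 = 27*√2/311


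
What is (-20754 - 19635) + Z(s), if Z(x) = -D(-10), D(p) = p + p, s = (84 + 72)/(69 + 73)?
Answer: -40369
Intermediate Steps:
s = 78/71 (s = 156/142 = 156*(1/142) = 78/71 ≈ 1.0986)
D(p) = 2*p
Z(x) = 20 (Z(x) = -2*(-10) = -1*(-20) = 20)
(-20754 - 19635) + Z(s) = (-20754 - 19635) + 20 = -40389 + 20 = -40369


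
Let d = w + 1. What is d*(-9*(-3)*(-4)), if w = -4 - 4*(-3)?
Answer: -972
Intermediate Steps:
w = 8 (w = -4 + 12 = 8)
d = 9 (d = 8 + 1 = 9)
d*(-9*(-3)*(-4)) = 9*(-9*(-3)*(-4)) = 9*(27*(-4)) = 9*(-108) = -972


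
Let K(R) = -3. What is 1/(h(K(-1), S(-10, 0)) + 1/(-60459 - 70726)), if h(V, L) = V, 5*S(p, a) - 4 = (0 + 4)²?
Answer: -131185/393556 ≈ -0.33333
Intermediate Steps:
S(p, a) = 4 (S(p, a) = ⅘ + (0 + 4)²/5 = ⅘ + (⅕)*4² = ⅘ + (⅕)*16 = ⅘ + 16/5 = 4)
1/(h(K(-1), S(-10, 0)) + 1/(-60459 - 70726)) = 1/(-3 + 1/(-60459 - 70726)) = 1/(-3 + 1/(-131185)) = 1/(-3 - 1/131185) = 1/(-393556/131185) = -131185/393556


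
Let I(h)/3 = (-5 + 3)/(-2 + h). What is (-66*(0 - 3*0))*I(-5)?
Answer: 0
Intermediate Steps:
I(h) = -6/(-2 + h) (I(h) = 3*((-5 + 3)/(-2 + h)) = 3*(-2/(-2 + h)) = -6/(-2 + h))
(-66*(0 - 3*0))*I(-5) = (-66*(0 - 3*0))*(-6/(-2 - 5)) = (-66*(0 + 0))*(-6/(-7)) = (-66*0)*(-6*(-⅐)) = 0*(6/7) = 0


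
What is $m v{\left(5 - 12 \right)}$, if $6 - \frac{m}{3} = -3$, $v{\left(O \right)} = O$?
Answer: $-189$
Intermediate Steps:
$m = 27$ ($m = 18 - -9 = 18 + 9 = 27$)
$m v{\left(5 - 12 \right)} = 27 \left(5 - 12\right) = 27 \left(-7\right) = -189$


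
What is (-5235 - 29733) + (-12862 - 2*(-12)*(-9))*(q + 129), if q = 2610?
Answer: -35855610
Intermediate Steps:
(-5235 - 29733) + (-12862 - 2*(-12)*(-9))*(q + 129) = (-5235 - 29733) + (-12862 - 2*(-12)*(-9))*(2610 + 129) = -34968 + (-12862 + 24*(-9))*2739 = -34968 + (-12862 - 216)*2739 = -34968 - 13078*2739 = -34968 - 35820642 = -35855610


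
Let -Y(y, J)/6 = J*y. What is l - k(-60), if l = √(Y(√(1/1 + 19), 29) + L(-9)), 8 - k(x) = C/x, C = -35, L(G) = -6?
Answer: -89/12 + I*√(6 + 348*√5) ≈ -7.4167 + 28.003*I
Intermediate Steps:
k(x) = 8 + 35/x (k(x) = 8 - (-35)/x = 8 + 35/x)
Y(y, J) = -6*J*y
l = √(-6 - 348*√5) (l = √(-6*29*√(1/1 + 19) - 6) = √(-6*29*√(1 + 19) - 6) = √(-6*29*√20 - 6) = √(-6*29*2*√5 - 6) = √(-348*√5 - 6) = √(-6 - 348*√5) ≈ 28.003*I)
l - k(-60) = √(-6 - 348*√5) - (8 + 35/(-60)) = √(-6 - 348*√5) - (8 + 35*(-1/60)) = √(-6 - 348*√5) - (8 - 7/12) = √(-6 - 348*√5) - 1*89/12 = √(-6 - 348*√5) - 89/12 = -89/12 + √(-6 - 348*√5)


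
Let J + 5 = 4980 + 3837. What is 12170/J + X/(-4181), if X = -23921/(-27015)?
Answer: 687193619849/497656444290 ≈ 1.3809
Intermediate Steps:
J = 8812 (J = -5 + (4980 + 3837) = -5 + 8817 = 8812)
X = 23921/27015 (X = -23921*(-1/27015) = 23921/27015 ≈ 0.88547)
12170/J + X/(-4181) = 12170/8812 + (23921/27015)/(-4181) = 12170*(1/8812) + (23921/27015)*(-1/4181) = 6085/4406 - 23921/112949715 = 687193619849/497656444290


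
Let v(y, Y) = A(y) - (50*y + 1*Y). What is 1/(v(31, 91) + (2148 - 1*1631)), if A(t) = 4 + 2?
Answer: -1/1118 ≈ -0.00089445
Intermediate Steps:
A(t) = 6
v(y, Y) = 6 - Y - 50*y (v(y, Y) = 6 - (50*y + 1*Y) = 6 - (50*y + Y) = 6 - (Y + 50*y) = 6 + (-Y - 50*y) = 6 - Y - 50*y)
1/(v(31, 91) + (2148 - 1*1631)) = 1/((6 - 1*91 - 50*31) + (2148 - 1*1631)) = 1/((6 - 91 - 1550) + (2148 - 1631)) = 1/(-1635 + 517) = 1/(-1118) = -1/1118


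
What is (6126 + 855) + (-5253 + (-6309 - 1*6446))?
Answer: -11027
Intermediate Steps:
(6126 + 855) + (-5253 + (-6309 - 1*6446)) = 6981 + (-5253 + (-6309 - 6446)) = 6981 + (-5253 - 12755) = 6981 - 18008 = -11027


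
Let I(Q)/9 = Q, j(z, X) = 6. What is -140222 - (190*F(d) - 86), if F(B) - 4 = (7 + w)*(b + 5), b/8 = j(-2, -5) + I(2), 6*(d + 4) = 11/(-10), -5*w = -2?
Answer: -417878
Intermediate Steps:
w = 2/5 (w = -1/5*(-2) = 2/5 ≈ 0.40000)
I(Q) = 9*Q
d = -251/60 (d = -4 + (11/(-10))/6 = -4 + (11*(-1/10))/6 = -4 + (1/6)*(-11/10) = -4 - 11/60 = -251/60 ≈ -4.1833)
b = 192 (b = 8*(6 + 9*2) = 8*(6 + 18) = 8*24 = 192)
F(B) = 7309/5 (F(B) = 4 + (7 + 2/5)*(192 + 5) = 4 + (37/5)*197 = 4 + 7289/5 = 7309/5)
-140222 - (190*F(d) - 86) = -140222 - (190*(7309/5) - 86) = -140222 - (277742 - 86) = -140222 - 1*277656 = -140222 - 277656 = -417878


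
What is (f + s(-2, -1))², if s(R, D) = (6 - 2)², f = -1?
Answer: 225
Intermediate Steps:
s(R, D) = 16 (s(R, D) = 4² = 16)
(f + s(-2, -1))² = (-1 + 16)² = 15² = 225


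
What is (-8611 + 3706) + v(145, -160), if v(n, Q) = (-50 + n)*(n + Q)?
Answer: -6330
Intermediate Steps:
v(n, Q) = (-50 + n)*(Q + n)
(-8611 + 3706) + v(145, -160) = (-8611 + 3706) + (145² - 50*(-160) - 50*145 - 160*145) = -4905 + (21025 + 8000 - 7250 - 23200) = -4905 - 1425 = -6330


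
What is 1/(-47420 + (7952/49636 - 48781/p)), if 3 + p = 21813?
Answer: -270640290/12834324516949 ≈ -2.1087e-5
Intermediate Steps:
p = 21810 (p = -3 + 21813 = 21810)
1/(-47420 + (7952/49636 - 48781/p)) = 1/(-47420 + (7952/49636 - 48781/21810)) = 1/(-47420 + (7952*(1/49636) - 48781*1/21810)) = 1/(-47420 + (1988/12409 - 48781/21810)) = 1/(-47420 - 561965149/270640290) = 1/(-12834324516949/270640290) = -270640290/12834324516949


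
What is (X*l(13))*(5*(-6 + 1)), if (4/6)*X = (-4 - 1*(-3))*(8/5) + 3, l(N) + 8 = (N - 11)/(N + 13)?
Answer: 10815/26 ≈ 415.96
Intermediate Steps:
l(N) = -8 + (-11 + N)/(13 + N) (l(N) = -8 + (N - 11)/(N + 13) = -8 + (-11 + N)/(13 + N))
X = 21/10 (X = 3*((-4 - 1*(-3))*(8/5) + 3)/2 = 3*((-4 + 3)*(8*(1/5)) + 3)/2 = 3*(-1*8/5 + 3)/2 = 3*(-8/5 + 3)/2 = (3/2)*(7/5) = 21/10 ≈ 2.1000)
(X*l(13))*(5*(-6 + 1)) = (21*((-115 - 7*13)/(13 + 13))/10)*(5*(-6 + 1)) = (21*((-115 - 91)/26)/10)*(5*(-5)) = (21*((1/26)*(-206))/10)*(-25) = ((21/10)*(-103/13))*(-25) = -2163/130*(-25) = 10815/26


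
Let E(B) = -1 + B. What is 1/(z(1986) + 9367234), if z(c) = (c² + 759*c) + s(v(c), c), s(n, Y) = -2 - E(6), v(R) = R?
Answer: 1/14818797 ≈ 6.7482e-8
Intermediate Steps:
s(n, Y) = -7 (s(n, Y) = -2 - (-1 + 6) = -2 - 1*5 = -2 - 5 = -7)
z(c) = -7 + c² + 759*c (z(c) = (c² + 759*c) - 7 = -7 + c² + 759*c)
1/(z(1986) + 9367234) = 1/((-7 + 1986² + 759*1986) + 9367234) = 1/((-7 + 3944196 + 1507374) + 9367234) = 1/(5451563 + 9367234) = 1/14818797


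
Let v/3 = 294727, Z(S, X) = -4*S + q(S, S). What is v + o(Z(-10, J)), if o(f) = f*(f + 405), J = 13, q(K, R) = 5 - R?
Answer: 909481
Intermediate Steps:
Z(S, X) = 5 - 5*S (Z(S, X) = -4*S + (5 - S) = 5 - 5*S)
o(f) = f*(405 + f)
v = 884181 (v = 3*294727 = 884181)
v + o(Z(-10, J)) = 884181 + (5 - 5*(-10))*(405 + (5 - 5*(-10))) = 884181 + (5 + 50)*(405 + (5 + 50)) = 884181 + 55*(405 + 55) = 884181 + 55*460 = 884181 + 25300 = 909481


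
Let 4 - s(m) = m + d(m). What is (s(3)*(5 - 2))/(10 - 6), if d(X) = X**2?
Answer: -6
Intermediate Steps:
s(m) = 4 - m - m**2 (s(m) = 4 - (m + m**2) = 4 + (-m - m**2) = 4 - m - m**2)
(s(3)*(5 - 2))/(10 - 6) = ((4 - 1*3 - 1*3**2)*(5 - 2))/(10 - 6) = ((4 - 3 - 1*9)*3)/4 = ((4 - 3 - 9)*3)*(1/4) = -8*3*(1/4) = -24*1/4 = -6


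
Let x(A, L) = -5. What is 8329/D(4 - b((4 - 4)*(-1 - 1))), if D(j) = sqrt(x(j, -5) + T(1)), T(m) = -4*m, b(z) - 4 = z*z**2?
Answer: -8329*I/3 ≈ -2776.3*I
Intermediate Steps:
b(z) = 4 + z**3 (b(z) = 4 + z*z**2 = 4 + z**3)
D(j) = 3*I (D(j) = sqrt(-5 - 4*1) = sqrt(-5 - 4) = sqrt(-9) = 3*I)
8329/D(4 - b((4 - 4)*(-1 - 1))) = 8329/((3*I)) = 8329*(-I/3) = -8329*I/3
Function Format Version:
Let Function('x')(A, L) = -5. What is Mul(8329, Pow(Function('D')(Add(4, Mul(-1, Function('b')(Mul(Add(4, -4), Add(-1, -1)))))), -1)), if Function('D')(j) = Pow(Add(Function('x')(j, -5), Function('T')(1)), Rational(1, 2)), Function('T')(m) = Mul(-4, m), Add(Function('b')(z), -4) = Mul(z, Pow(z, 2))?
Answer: Mul(Rational(-8329, 3), I) ≈ Mul(-2776.3, I)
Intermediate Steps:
Function('b')(z) = Add(4, Pow(z, 3)) (Function('b')(z) = Add(4, Mul(z, Pow(z, 2))) = Add(4, Pow(z, 3)))
Function('D')(j) = Mul(3, I) (Function('D')(j) = Pow(Add(-5, Mul(-4, 1)), Rational(1, 2)) = Pow(Add(-5, -4), Rational(1, 2)) = Pow(-9, Rational(1, 2)) = Mul(3, I))
Mul(8329, Pow(Function('D')(Add(4, Mul(-1, Function('b')(Mul(Add(4, -4), Add(-1, -1)))))), -1)) = Mul(8329, Pow(Mul(3, I), -1)) = Mul(8329, Mul(Rational(-1, 3), I)) = Mul(Rational(-8329, 3), I)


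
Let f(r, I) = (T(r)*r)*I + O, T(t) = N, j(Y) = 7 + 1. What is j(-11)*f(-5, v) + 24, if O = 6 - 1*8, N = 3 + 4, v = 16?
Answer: -4472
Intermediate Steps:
N = 7
O = -2 (O = 6 - 8 = -2)
j(Y) = 8
T(t) = 7
f(r, I) = -2 + 7*I*r (f(r, I) = (7*r)*I - 2 = 7*I*r - 2 = -2 + 7*I*r)
j(-11)*f(-5, v) + 24 = 8*(-2 + 7*16*(-5)) + 24 = 8*(-2 - 560) + 24 = 8*(-562) + 24 = -4496 + 24 = -4472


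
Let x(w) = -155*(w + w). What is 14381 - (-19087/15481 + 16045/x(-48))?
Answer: 662560733119/46071456 ≈ 14381.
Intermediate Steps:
x(w) = -310*w
14381 - (-19087/15481 + 16045/x(-48)) = 14381 - (-19087/15481 + 16045/((-310*(-48)))) = 14381 - (-19087*1/15481 + 16045/14880) = 14381 - (-19087/15481 + 16045*(1/14880)) = 14381 - (-19087/15481 + 3209/2976) = 14381 - 1*(-7124383/46071456) = 14381 + 7124383/46071456 = 662560733119/46071456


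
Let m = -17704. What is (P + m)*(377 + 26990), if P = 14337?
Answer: -92144689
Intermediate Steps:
(P + m)*(377 + 26990) = (14337 - 17704)*(377 + 26990) = -3367*27367 = -92144689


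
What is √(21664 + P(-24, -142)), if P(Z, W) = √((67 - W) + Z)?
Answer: √(21664 + √185) ≈ 147.23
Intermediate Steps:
P(Z, W) = √(67 + Z - W)
√(21664 + P(-24, -142)) = √(21664 + √(67 - 24 - 1*(-142))) = √(21664 + √(67 - 24 + 142)) = √(21664 + √185)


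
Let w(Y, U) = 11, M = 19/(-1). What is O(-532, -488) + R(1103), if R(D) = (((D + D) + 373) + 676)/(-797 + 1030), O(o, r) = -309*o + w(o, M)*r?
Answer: 37054915/233 ≈ 1.5903e+5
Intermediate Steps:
M = -19 (M = 19*(-1) = -19)
O(o, r) = -309*o + 11*r
R(D) = 1049/233 + 2*D/233 (R(D) = ((2*D + 373) + 676)/233 = ((373 + 2*D) + 676)*(1/233) = (1049 + 2*D)*(1/233) = 1049/233 + 2*D/233)
O(-532, -488) + R(1103) = (-309*(-532) + 11*(-488)) + (1049/233 + (2/233)*1103) = (164388 - 5368) + (1049/233 + 2206/233) = 159020 + 3255/233 = 37054915/233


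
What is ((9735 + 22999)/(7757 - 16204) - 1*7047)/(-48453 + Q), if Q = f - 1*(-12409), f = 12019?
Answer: 59558743/202939175 ≈ 0.29348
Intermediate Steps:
Q = 24428 (Q = 12019 - 1*(-12409) = 12019 + 12409 = 24428)
((9735 + 22999)/(7757 - 16204) - 1*7047)/(-48453 + Q) = ((9735 + 22999)/(7757 - 16204) - 1*7047)/(-48453 + 24428) = (32734/(-8447) - 7047)/(-24025) = (32734*(-1/8447) - 7047)*(-1/24025) = (-32734/8447 - 7047)*(-1/24025) = -59558743/8447*(-1/24025) = 59558743/202939175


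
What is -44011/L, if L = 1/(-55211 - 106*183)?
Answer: 3283616699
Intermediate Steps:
L = -1/74609 (L = 1/(-55211 - 19398) = 1/(-74609) = -1/74609 ≈ -1.3403e-5)
-44011/L = -44011/(-1/74609) = -44011*(-74609) = 3283616699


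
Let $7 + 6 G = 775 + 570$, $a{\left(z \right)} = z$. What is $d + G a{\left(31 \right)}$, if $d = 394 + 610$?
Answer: $7917$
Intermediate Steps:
$d = 1004$
$G = 223$ ($G = - \frac{7}{6} + \frac{775 + 570}{6} = - \frac{7}{6} + \frac{1}{6} \cdot 1345 = - \frac{7}{6} + \frac{1345}{6} = 223$)
$d + G a{\left(31 \right)} = 1004 + 223 \cdot 31 = 1004 + 6913 = 7917$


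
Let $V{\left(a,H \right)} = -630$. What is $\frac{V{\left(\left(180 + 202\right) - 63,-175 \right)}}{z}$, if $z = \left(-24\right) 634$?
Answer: $\frac{105}{2536} \approx 0.041404$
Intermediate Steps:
$z = -15216$
$\frac{V{\left(\left(180 + 202\right) - 63,-175 \right)}}{z} = - \frac{630}{-15216} = \left(-630\right) \left(- \frac{1}{15216}\right) = \frac{105}{2536}$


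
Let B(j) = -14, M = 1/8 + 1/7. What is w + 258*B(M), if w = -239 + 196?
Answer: -3655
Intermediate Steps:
w = -43
M = 15/56 (M = 1*(⅛) + 1*(⅐) = ⅛ + ⅐ = 15/56 ≈ 0.26786)
w + 258*B(M) = -43 + 258*(-14) = -43 - 3612 = -3655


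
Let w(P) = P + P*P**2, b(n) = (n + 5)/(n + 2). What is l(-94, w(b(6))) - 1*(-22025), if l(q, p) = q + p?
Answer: 11230707/512 ≈ 21935.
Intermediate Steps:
b(n) = (5 + n)/(2 + n)
w(P) = P + P**3
l(q, p) = p + q
l(-94, w(b(6))) - 1*(-22025) = (((5 + 6)/(2 + 6) + ((5 + 6)/(2 + 6))**3) - 94) - 1*(-22025) = ((11/8 + (11/8)**3) - 94) + 22025 = ((11/8 + 1331/512) - 94) + 22025 = (2035/512 - 94) + 22025 = -46093/512 + 22025 = 11230707/512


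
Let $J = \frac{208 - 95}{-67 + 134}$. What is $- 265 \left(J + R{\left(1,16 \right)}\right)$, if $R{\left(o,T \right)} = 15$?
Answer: $- \frac{296270}{67} \approx -4421.9$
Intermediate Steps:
$J = \frac{113}{67} \approx 1.6866$
$- 265 \left(J + R{\left(1,16 \right)}\right) = - 265 \left(\frac{113}{67} + 15\right) = \left(-265\right) \frac{1118}{67} = - \frac{296270}{67}$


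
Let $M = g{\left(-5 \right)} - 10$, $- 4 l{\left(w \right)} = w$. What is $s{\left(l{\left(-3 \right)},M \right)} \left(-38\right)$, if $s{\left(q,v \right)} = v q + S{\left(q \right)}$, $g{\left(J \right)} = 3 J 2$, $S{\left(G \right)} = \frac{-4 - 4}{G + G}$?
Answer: $\frac{4028}{3} \approx 1342.7$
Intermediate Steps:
$l{\left(w \right)} = - \frac{w}{4}$
$S{\left(G \right)} = - \frac{4}{G}$ ($S{\left(G \right)} = - \frac{8}{2 G} = - 8 \frac{1}{2 G} = - \frac{4}{G}$)
$g{\left(J \right)} = 6 J$
$M = -40$ ($M = 6 \left(-5\right) - 10 = -30 - 10 = -40$)
$s{\left(q,v \right)} = - \frac{4}{q} + q v$ ($s{\left(q,v \right)} = v q - \frac{4}{q} = q v - \frac{4}{q} = - \frac{4}{q} + q v$)
$s{\left(l{\left(-3 \right)},M \right)} \left(-38\right) = \left(- \frac{4}{\left(- \frac{1}{4}\right) \left(-3\right)} + \left(- \frac{1}{4}\right) \left(-3\right) \left(-40\right)\right) \left(-38\right) = \left(- \frac{4}{\frac{3}{4}} + \frac{3}{4} \left(-40\right)\right) \left(-38\right) = \left(\left(-4\right) \frac{4}{3} - 30\right) \left(-38\right) = \left(- \frac{16}{3} - 30\right) \left(-38\right) = \left(- \frac{106}{3}\right) \left(-38\right) = \frac{4028}{3}$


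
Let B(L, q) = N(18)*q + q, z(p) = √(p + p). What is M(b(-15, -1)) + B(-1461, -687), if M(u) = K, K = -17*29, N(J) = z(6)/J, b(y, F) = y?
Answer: -1180 - 229*√3/3 ≈ -1312.2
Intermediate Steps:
z(p) = √2*√p (z(p) = √(2*p) = √2*√p)
N(J) = 2*√3/J (N(J) = (√2*√6)/J = (2*√3)/J = 2*√3/J)
K = -493
M(u) = -493
B(L, q) = q + q*√3/9 (B(L, q) = (2*√3/18)*q + q = (2*√3*(1/18))*q + q = (√3/9)*q + q = q*√3/9 + q = q + q*√3/9)
M(b(-15, -1)) + B(-1461, -687) = -493 + (⅑)*(-687)*(9 + √3) = -493 + (-687 - 229*√3/3) = -1180 - 229*√3/3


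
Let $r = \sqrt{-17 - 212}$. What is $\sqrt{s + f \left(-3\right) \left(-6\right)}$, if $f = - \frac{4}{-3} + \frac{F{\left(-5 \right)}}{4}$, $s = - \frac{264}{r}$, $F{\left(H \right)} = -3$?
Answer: $\frac{\sqrt{2202522 + 241824 i \sqrt{229}}}{458} \approx 3.9282 + 2.2206 i$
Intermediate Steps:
$r = i \sqrt{229}$ ($r = \sqrt{-229} = i \sqrt{229} \approx 15.133 i$)
$s = \frac{264 i \sqrt{229}}{229}$ ($s = - \frac{264}{i \sqrt{229}} = - 264 \left(- \frac{i \sqrt{229}}{229}\right) = \frac{264 i \sqrt{229}}{229} \approx 17.446 i$)
$f = \frac{7}{12}$ ($f = - \frac{4}{-3} - \frac{3}{4} = \left(-4\right) \left(- \frac{1}{3}\right) - \frac{3}{4} = \frac{4}{3} - \frac{3}{4} = \frac{7}{12} \approx 0.58333$)
$\sqrt{s + f \left(-3\right) \left(-6\right)} = \sqrt{\frac{264 i \sqrt{229}}{229} + \frac{7}{12} \left(-3\right) \left(-6\right)} = \sqrt{\frac{264 i \sqrt{229}}{229} - - \frac{21}{2}} = \sqrt{\frac{264 i \sqrt{229}}{229} + \frac{21}{2}} = \sqrt{\frac{21}{2} + \frac{264 i \sqrt{229}}{229}}$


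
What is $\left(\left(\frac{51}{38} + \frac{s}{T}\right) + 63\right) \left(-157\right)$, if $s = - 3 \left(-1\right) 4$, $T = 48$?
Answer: $- \frac{770713}{76} \approx -10141.0$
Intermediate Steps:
$s = 12$ ($s = \left(-1\right) \left(-3\right) 4 = 3 \cdot 4 = 12$)
$\left(\left(\frac{51}{38} + \frac{s}{T}\right) + 63\right) \left(-157\right) = \left(\left(\frac{51}{38} + \frac{12}{48}\right) + 63\right) \left(-157\right) = \left(\left(51 \cdot \frac{1}{38} + 12 \cdot \frac{1}{48}\right) + 63\right) \left(-157\right) = \left(\left(\frac{51}{38} + \frac{1}{4}\right) + 63\right) \left(-157\right) = \left(\frac{121}{76} + 63\right) \left(-157\right) = \frac{4909}{76} \left(-157\right) = - \frac{770713}{76}$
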